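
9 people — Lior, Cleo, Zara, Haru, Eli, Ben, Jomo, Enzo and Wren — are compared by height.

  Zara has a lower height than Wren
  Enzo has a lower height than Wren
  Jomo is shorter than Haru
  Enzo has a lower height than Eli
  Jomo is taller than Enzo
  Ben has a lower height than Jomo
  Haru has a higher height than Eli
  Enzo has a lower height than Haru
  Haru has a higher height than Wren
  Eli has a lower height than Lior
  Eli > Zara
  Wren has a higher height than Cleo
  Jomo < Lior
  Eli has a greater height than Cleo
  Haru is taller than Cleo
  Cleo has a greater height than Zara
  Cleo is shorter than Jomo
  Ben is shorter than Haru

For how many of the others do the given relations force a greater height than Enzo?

5

Directly above Enzo: Jomo, Eli, Wren, Haru.
One step further: Lior (5 so far).
Nothing else is reachable above Enzo; 5 in all.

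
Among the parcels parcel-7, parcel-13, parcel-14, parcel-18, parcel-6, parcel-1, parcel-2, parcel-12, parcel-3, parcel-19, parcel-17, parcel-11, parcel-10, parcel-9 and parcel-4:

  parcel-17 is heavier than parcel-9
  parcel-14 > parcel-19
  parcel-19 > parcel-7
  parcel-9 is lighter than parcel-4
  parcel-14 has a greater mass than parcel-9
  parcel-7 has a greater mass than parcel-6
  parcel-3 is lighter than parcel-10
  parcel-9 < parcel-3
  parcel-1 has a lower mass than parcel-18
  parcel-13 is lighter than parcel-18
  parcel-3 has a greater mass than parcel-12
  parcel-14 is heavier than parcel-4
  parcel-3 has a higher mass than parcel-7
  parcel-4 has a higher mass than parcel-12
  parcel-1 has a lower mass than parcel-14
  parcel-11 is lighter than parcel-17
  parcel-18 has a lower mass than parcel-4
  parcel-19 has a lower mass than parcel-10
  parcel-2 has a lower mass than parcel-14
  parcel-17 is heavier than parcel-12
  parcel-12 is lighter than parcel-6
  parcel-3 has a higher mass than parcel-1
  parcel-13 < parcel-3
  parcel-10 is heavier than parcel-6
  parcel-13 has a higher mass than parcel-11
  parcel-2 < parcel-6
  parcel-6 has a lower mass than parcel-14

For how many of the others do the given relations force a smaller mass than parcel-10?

10

From parcel-10 the given relations immediately reach parcel-6, parcel-19, parcel-3.
From those, parcel-2, parcel-13, parcel-9, parcel-1, parcel-12, parcel-7 — 9 in total.
From those, parcel-11 — 10 in total.
Nothing else is reachable below parcel-10; 10 in all.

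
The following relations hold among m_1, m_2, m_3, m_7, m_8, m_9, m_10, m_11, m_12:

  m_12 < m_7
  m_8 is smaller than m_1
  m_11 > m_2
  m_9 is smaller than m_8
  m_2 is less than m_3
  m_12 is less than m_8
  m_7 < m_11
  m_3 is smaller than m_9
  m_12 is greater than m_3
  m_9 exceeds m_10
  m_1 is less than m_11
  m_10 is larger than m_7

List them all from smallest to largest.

The consecutive links are each given: m_2 < m_3; m_3 < m_12; m_12 < m_7; m_7 < m_10; m_10 < m_9; m_9 < m_8; m_8 < m_1; m_1 < m_11.

m_2 < m_3 < m_12 < m_7 < m_10 < m_9 < m_8 < m_1 < m_11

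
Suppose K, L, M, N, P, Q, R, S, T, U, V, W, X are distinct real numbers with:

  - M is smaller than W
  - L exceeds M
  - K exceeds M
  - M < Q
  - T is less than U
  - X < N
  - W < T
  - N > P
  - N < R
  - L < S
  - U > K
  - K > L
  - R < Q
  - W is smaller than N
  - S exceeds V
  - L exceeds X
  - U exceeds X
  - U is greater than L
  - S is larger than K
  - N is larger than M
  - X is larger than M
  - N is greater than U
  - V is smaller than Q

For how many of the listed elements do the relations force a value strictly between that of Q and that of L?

4

The relations place L below Q. An element lies strictly between them when it is forced above L and also forced below Q.
Above L: {K, U, N, R, S}. Below Q: {V, P, M, W, X, T, K, U, N, R}.
Intersection: {K, U, N, R} — 4.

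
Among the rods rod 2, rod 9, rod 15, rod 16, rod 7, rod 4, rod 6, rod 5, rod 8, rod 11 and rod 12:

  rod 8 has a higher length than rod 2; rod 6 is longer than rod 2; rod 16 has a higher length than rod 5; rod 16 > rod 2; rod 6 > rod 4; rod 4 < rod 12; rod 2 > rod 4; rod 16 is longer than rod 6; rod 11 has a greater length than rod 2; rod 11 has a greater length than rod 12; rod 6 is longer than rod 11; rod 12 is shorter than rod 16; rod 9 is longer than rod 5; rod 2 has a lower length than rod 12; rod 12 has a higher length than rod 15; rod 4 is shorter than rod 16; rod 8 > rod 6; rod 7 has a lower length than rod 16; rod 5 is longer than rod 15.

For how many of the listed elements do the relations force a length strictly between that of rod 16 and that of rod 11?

Chaining upward from rod 11 reaches: rod 6, rod 8.
Chaining downward from rod 16 reaches: rod 4, rod 2, rod 15, rod 12, rod 7, rod 6, rod 5.
Strictly between rod 11 and rod 16 are those in both lists: rod 6 — 1 element.

1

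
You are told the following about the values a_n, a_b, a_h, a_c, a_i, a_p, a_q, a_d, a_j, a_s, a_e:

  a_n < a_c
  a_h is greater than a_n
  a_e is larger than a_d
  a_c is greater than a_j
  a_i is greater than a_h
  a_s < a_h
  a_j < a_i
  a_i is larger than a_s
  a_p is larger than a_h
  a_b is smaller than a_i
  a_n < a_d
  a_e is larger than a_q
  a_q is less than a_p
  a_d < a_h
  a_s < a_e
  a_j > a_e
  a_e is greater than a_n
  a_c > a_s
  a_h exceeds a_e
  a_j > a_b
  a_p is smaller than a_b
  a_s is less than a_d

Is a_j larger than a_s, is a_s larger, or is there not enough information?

a_j

a_s < a_d < a_e < a_h < a_p < a_b < a_j, by transitivity through a_d, a_e, a_h, a_p, a_b.
So a_j is larger.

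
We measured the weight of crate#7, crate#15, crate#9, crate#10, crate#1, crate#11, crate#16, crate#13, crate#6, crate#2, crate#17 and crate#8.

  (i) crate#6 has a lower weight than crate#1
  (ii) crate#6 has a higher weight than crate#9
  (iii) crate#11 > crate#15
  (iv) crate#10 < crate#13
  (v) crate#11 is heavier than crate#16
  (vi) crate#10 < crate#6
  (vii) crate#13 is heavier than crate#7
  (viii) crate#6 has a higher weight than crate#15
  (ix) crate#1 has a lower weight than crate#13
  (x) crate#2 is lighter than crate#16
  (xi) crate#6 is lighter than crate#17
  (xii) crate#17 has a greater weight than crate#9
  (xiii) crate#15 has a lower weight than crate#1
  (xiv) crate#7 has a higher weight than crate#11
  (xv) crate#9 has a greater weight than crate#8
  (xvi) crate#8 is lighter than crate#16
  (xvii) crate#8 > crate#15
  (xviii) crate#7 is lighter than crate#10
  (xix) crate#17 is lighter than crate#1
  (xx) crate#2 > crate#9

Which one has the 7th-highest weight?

The consecutive relations fix a unique order: crate#15 < crate#8 < crate#9 < crate#2 < crate#16 < crate#11 < crate#7 < crate#10 < crate#6 < crate#17 < crate#1 < crate#13.
Counting 7 from the largest end gives crate#11.

crate#11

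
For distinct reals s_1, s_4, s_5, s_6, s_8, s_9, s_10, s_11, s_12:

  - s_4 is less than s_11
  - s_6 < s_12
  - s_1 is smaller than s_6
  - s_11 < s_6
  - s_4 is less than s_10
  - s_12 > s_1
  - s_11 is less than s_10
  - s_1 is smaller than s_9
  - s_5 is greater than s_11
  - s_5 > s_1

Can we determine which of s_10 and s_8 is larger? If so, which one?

undetermined

Following every chain through s_8: nothing is chained to s_8.
s_10 is not reached, and no chain runs the other way from s_10 to s_8.
So the given relations leave the order of s_8 and s_10 undetermined.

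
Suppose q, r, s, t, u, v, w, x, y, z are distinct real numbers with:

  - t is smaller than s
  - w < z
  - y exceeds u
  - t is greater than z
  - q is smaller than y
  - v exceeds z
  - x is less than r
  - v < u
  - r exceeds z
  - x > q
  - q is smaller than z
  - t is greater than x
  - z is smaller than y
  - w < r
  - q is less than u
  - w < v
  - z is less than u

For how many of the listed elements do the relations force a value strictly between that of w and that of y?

3

The relations place w below y. An element lies strictly between them when it is forced above w and also forced below y.
Above w: {z, v, u, t, r, s}. Below y: {q, z, v, u}.
Intersection: {z, v, u} — 3.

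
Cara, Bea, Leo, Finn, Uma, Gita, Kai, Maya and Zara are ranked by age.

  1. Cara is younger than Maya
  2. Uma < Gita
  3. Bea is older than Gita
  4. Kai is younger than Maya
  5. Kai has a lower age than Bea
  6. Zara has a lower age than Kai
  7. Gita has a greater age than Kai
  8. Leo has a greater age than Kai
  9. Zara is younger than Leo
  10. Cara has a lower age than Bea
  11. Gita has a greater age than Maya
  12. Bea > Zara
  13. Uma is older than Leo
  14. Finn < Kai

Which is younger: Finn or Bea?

Finn

Link the given pairs in sequence: Finn < Kai; Kai < Leo; Leo < Uma; Uma < Gita; Gita < Bea.
Chaining these gives Finn < Kai < Leo < Uma < Gita < Bea.
So Finn < Bea; Finn is the younger of the two.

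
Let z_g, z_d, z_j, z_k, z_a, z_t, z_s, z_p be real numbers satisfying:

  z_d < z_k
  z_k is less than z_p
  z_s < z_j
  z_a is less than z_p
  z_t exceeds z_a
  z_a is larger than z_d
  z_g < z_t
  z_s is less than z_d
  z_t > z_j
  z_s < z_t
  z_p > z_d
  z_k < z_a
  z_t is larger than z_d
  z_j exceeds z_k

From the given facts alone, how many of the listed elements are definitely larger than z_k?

4

From z_k the given relations immediately reach z_j, z_a, z_p.
From those, z_t — 4 in total.
No other element is forced above z_k by the given relations, so the count is 4.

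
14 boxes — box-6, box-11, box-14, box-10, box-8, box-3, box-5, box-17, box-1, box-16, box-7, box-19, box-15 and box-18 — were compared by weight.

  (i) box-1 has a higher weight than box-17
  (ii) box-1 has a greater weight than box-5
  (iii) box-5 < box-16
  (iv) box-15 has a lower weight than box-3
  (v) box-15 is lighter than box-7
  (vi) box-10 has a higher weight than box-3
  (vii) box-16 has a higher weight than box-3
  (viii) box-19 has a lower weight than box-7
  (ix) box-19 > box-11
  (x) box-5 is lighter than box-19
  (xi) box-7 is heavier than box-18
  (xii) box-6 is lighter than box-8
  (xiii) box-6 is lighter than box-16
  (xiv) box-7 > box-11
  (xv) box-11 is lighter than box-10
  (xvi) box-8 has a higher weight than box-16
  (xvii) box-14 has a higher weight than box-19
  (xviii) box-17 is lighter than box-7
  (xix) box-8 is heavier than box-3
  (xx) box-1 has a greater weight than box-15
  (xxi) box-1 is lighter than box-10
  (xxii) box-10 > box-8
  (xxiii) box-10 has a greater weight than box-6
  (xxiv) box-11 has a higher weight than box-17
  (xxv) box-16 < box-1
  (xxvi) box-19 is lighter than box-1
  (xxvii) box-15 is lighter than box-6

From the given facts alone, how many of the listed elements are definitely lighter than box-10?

The elements the relations force below box-10 are box-15, box-5, box-3, box-17, box-6, box-16, box-11, box-19, box-1, box-8 — no chain reaches any other.
That is 10.

10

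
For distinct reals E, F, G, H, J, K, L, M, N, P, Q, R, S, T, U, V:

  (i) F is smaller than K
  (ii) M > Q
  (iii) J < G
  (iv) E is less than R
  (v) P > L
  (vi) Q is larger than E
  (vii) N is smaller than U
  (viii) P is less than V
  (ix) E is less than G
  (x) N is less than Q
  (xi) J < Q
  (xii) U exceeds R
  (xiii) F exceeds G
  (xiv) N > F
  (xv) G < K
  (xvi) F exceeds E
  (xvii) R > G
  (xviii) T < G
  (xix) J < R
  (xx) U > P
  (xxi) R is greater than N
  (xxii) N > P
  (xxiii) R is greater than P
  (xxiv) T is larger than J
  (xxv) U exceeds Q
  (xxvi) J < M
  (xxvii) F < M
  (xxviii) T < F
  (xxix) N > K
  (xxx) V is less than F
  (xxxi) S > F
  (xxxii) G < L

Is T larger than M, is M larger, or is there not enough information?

M

Link the given pairs in sequence: T < G; G < L; L < P; P < V; V < F; F < K; K < N; N < Q; Q < M.
Chaining these gives T < G < L < P < V < F < K < N < Q < M.
So M is larger.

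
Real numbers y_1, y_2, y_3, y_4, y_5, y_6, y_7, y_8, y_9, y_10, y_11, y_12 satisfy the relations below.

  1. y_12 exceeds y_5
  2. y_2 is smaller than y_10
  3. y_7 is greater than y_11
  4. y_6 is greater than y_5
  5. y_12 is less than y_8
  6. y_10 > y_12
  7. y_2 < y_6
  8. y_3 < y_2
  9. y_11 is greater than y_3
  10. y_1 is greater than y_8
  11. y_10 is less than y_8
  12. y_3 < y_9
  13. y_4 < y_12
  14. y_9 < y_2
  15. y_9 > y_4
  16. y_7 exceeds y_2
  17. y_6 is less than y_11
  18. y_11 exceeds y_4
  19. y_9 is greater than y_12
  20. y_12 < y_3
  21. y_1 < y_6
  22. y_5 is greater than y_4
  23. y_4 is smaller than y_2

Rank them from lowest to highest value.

Nothing is placed below y_4, so it is least; from there y_4 < y_5; y_5 < y_12; y_12 < y_3; y_3 < y_9; y_9 < y_2; y_2 < y_10; y_10 < y_8; y_8 < y_1; y_1 < y_6; y_6 < y_11; y_11 < y_7, each given directly.

y_4 < y_5 < y_12 < y_3 < y_9 < y_2 < y_10 < y_8 < y_1 < y_6 < y_11 < y_7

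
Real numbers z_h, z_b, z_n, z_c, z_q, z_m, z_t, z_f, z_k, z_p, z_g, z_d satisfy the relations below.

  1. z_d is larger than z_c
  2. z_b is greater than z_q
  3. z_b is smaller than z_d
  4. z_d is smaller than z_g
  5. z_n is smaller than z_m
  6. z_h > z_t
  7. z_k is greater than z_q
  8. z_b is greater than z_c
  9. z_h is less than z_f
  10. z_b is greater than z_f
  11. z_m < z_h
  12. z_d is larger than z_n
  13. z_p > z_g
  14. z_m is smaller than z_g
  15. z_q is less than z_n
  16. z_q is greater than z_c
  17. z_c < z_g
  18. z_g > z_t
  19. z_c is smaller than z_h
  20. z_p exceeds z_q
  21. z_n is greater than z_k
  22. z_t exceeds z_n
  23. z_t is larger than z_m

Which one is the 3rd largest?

z_d

Chaining the given pairs: z_c < z_q < z_k < z_n < z_m < z_t < z_h < z_f < z_b < z_d < z_g < z_p.
The 3rd largest is z_d.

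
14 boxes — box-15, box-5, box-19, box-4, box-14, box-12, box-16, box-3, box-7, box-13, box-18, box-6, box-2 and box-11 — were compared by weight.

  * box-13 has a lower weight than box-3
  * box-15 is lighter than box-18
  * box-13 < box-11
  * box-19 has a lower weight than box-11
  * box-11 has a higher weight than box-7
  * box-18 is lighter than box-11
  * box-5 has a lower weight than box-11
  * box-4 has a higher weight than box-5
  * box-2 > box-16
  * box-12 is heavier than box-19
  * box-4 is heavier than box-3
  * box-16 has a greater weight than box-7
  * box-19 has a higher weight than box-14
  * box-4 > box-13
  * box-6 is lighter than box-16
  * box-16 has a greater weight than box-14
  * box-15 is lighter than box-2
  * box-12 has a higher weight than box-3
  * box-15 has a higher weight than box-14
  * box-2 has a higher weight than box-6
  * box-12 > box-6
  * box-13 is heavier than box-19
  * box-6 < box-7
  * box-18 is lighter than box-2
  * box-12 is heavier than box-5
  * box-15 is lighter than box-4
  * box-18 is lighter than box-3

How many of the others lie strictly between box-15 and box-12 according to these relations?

Chaining upward from box-15 reaches: box-18, box-3, box-11, box-2, box-4.
Chaining downward from box-12 reaches: box-5, box-14, box-6, box-19, box-18, box-13, box-3.
Strictly between box-15 and box-12 are those in both lists: box-18, box-3 — 2 elements.

2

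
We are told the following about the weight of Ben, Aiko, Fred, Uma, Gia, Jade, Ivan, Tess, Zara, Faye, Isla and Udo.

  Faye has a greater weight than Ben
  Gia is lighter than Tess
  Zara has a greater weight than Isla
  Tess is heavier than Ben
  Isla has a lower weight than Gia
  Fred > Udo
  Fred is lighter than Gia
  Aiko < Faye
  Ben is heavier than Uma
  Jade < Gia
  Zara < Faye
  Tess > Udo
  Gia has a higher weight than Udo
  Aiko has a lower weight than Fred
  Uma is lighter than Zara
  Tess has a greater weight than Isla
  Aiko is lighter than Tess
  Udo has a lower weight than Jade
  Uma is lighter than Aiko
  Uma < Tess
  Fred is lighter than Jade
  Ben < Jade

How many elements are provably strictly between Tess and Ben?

2

The relations place Ben below Tess. An element lies strictly between them when it is forced above Ben and also forced below Tess.
Above Ben: {Jade, Gia, Faye}. Below Tess: {Isla, Uma, Udo, Aiko, Fred, Jade, Gia}.
Intersection: {Jade, Gia} — 2.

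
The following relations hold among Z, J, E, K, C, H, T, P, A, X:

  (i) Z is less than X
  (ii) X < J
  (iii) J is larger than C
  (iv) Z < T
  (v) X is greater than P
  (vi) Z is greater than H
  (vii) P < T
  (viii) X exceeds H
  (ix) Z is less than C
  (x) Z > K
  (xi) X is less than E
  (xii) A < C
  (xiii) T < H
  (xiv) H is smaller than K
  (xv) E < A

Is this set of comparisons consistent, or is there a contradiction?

inconsistent

We have Z < T stated directly, yet also T < H < K < Z by chaining the others — so T < Z. Contradiction.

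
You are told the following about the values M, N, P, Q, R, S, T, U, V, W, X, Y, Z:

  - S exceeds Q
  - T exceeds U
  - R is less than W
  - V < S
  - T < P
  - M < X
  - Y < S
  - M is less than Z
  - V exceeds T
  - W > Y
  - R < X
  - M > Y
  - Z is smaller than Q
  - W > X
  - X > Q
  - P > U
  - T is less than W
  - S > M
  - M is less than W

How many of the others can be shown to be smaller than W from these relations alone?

The elements the relations force below W are Y, U, M, T, Z, R, Q, X — no chain reaches any other.
That is 8.

8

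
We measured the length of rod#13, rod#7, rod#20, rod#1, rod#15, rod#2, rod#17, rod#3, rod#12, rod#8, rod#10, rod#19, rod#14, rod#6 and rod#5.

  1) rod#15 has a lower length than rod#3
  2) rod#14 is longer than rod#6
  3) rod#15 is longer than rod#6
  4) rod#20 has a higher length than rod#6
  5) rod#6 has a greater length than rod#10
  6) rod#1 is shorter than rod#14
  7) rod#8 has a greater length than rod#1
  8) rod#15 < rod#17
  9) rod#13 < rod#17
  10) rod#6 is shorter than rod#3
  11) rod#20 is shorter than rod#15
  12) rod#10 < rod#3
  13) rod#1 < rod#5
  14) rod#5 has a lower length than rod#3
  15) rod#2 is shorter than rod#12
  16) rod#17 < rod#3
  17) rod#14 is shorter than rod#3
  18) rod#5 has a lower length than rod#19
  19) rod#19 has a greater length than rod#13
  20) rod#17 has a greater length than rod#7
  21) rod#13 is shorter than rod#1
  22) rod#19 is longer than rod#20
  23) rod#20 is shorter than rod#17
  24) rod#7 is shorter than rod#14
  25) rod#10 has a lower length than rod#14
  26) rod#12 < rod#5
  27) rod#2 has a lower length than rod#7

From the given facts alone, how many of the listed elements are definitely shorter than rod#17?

7

Directly below rod#17: rod#13, rod#7, rod#20, rod#15.
One step further: rod#2, rod#6 (6 so far).
One step further: rod#10 (7 so far).
No other element is forced below rod#17 by the given relations, so the count is 7.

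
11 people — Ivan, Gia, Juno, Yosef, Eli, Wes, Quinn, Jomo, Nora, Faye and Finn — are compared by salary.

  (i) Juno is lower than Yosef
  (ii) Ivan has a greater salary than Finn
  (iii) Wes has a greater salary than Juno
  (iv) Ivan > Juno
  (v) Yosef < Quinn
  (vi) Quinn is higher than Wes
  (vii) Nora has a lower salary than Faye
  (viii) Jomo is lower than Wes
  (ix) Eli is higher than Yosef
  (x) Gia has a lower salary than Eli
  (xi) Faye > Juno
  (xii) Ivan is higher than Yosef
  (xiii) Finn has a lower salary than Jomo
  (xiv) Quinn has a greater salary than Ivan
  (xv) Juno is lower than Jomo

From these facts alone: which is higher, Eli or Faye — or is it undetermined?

Following every chain through Faye: below Faye we get Juno, Nora.
Eli is not reached, and no chain runs the other way from Eli to Faye.
So the given relations leave the order of Faye and Eli undetermined.

undetermined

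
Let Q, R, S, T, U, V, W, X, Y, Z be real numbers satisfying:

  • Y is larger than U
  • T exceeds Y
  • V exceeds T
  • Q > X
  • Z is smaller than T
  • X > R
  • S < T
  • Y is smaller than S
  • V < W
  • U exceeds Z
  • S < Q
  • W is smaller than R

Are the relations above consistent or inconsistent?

consistent

Every relation is compatible with Z < U < Y < S < T < V < W < R < X < Q; the set is consistent.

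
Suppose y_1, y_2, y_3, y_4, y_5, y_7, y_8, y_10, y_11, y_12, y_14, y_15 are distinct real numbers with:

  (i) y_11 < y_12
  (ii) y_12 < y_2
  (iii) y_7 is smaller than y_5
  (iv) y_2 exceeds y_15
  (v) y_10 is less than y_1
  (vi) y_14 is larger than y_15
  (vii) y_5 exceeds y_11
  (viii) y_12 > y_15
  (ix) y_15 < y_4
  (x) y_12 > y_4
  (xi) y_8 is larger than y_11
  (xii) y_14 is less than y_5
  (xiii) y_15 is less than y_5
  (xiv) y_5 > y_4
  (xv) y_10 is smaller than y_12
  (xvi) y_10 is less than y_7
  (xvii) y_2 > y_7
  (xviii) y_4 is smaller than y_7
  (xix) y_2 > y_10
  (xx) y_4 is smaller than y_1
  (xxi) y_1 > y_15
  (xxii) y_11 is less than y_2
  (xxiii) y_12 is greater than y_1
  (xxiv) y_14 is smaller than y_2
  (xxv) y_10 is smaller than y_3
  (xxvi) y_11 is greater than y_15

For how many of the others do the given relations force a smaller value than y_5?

6

From y_5 the given relations immediately reach y_15, y_4, y_14, y_11, y_7.
From those, y_10 — 6 in total.
No other element is forced below y_5 by the given relations, so the count is 6.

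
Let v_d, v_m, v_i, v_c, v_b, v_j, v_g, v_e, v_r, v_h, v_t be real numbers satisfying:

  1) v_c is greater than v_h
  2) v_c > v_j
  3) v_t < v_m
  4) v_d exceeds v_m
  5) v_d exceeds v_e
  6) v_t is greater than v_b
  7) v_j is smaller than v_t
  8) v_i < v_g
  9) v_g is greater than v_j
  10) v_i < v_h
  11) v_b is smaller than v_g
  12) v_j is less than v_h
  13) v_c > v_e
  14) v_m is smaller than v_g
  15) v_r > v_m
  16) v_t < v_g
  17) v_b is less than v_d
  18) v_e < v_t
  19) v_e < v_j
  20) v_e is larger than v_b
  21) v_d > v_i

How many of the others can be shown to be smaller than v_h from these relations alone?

4

The elements the relations force below v_h are v_b, v_e, v_j, v_i — no chain reaches any other.
That is 4.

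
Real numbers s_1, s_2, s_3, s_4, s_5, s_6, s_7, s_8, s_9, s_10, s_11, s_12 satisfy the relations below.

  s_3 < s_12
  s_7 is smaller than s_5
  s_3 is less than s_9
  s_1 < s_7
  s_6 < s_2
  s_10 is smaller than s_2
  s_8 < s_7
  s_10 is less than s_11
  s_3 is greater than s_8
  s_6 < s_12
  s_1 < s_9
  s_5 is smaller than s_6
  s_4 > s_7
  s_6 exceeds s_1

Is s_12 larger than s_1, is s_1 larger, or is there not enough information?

Link the given pairs in sequence: s_1 < s_7; s_7 < s_5; s_5 < s_6; s_6 < s_12.
Chaining these gives s_1 < s_7 < s_5 < s_6 < s_12.
So s_12 is larger.

s_12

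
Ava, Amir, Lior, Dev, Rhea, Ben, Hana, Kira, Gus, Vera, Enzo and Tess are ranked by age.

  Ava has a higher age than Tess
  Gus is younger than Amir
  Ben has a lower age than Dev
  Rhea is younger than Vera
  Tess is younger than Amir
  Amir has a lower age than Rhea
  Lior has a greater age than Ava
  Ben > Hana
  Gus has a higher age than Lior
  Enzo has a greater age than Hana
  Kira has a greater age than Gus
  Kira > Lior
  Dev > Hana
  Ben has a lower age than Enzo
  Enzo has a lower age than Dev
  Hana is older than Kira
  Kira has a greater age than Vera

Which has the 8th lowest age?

Kira

Piecing the relations together gives one ordering: Tess < Ava < Lior < Gus < Amir < Rhea < Vera < Kira < Hana < Ben < Enzo < Dev.
Counting 8 from the smallest end gives Kira.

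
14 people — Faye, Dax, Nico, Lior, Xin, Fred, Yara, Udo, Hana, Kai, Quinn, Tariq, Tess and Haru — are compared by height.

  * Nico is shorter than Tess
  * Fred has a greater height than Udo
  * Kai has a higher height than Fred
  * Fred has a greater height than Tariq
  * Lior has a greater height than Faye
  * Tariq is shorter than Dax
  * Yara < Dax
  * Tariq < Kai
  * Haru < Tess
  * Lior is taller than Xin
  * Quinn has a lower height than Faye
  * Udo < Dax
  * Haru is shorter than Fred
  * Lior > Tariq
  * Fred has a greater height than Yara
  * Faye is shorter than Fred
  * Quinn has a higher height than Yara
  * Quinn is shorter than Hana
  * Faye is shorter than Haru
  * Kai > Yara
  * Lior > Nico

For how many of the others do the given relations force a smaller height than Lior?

6

Directly below Lior: Xin, Faye, Tariq, Nico.
One step further: Quinn (5 so far).
One step further: Yara (6 so far).
Nothing else is reachable below Lior; 6 in all.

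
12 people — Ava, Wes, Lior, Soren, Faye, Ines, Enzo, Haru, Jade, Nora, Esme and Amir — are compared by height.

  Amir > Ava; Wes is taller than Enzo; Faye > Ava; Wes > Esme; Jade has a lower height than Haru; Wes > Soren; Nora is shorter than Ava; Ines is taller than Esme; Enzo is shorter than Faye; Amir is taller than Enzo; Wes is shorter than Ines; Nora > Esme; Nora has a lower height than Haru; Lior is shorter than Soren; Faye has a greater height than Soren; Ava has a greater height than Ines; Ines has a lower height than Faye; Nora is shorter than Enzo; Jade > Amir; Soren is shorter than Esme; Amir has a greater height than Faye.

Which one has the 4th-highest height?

Faye

Piecing the relations together gives one ordering: Lior < Soren < Esme < Nora < Enzo < Wes < Ines < Ava < Faye < Amir < Jade < Haru.
Counting 4 from the largest end gives Faye.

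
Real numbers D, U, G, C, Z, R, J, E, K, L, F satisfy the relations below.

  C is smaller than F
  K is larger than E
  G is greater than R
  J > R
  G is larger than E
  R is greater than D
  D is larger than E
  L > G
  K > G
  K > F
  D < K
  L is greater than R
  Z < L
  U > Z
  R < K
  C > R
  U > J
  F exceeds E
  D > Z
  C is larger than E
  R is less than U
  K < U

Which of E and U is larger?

E < D and D < R give E < R.
With R < C: E < D < R < C.
With C < F: E < D < R < C < F.
Then F < K extends the chain to K.
With K < U: E < D < R < C < F < K < U.
So E < U; U is the larger of the two.

U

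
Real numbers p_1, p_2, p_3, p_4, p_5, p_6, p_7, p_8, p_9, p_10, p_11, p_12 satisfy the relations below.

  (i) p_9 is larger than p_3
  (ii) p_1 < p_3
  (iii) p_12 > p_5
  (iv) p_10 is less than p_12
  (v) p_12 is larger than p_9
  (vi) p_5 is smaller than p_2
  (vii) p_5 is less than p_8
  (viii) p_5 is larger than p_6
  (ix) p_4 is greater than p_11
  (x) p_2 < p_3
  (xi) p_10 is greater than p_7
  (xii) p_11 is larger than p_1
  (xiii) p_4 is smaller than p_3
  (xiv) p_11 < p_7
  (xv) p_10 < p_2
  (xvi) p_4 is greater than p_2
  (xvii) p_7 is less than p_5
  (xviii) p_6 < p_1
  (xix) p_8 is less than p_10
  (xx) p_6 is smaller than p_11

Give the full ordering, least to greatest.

p_6 < p_1 < p_11 < p_7 < p_5 < p_8 < p_10 < p_2 < p_4 < p_3 < p_9 < p_12

The consecutive links are each given: p_6 < p_1; p_1 < p_11; p_11 < p_7; p_7 < p_5; p_5 < p_8; p_8 < p_10; p_10 < p_2; p_2 < p_4; p_4 < p_3; p_3 < p_9; p_9 < p_12.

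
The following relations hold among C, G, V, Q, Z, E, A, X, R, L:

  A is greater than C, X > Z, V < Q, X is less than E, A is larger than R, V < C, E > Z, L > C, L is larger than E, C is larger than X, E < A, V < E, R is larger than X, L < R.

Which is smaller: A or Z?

Z < X and X < E give Z < E.
With E < L: Z < X < E < L.
Then L < R extends the chain to R.
Then R < A extends the chain to A.
So Z < A; Z is the smaller of the two.

Z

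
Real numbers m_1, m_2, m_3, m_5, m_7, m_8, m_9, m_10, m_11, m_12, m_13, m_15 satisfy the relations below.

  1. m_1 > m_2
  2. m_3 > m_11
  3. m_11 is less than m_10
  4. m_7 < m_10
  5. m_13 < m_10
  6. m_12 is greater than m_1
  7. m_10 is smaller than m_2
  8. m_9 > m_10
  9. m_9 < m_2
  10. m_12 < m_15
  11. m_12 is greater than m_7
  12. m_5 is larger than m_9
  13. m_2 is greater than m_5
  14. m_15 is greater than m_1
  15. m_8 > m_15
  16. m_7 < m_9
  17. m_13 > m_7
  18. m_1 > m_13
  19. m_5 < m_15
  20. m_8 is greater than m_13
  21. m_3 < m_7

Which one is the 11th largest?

m_3

The consecutive relations fix a unique order: m_11 < m_3 < m_7 < m_13 < m_10 < m_9 < m_5 < m_2 < m_1 < m_12 < m_15 < m_8.
The 11th largest is m_3.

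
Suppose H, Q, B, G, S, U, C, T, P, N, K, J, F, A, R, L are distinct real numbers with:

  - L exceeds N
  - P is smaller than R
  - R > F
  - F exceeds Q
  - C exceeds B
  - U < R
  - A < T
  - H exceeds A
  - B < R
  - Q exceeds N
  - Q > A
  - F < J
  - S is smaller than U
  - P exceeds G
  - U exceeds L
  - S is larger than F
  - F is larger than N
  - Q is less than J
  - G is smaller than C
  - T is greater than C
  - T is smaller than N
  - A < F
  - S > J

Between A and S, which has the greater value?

A < T < N < Q < F < J < S, by transitivity through T, N, Q, F, J.
So A < S; S is the larger of the two.

S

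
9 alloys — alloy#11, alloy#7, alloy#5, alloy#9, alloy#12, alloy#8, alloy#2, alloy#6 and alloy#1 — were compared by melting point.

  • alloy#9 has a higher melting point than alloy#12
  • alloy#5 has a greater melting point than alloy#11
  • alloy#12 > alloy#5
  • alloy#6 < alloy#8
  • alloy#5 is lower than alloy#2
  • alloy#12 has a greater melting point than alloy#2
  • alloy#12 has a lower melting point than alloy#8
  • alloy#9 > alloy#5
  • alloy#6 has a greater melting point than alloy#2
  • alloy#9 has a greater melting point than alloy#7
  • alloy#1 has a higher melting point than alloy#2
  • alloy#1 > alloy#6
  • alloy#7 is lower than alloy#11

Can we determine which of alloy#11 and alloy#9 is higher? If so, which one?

alloy#9

Chaining the given relations: alloy#11 < alloy#5 < alloy#2 < alloy#12 < alloy#9.
So alloy#9 is higher.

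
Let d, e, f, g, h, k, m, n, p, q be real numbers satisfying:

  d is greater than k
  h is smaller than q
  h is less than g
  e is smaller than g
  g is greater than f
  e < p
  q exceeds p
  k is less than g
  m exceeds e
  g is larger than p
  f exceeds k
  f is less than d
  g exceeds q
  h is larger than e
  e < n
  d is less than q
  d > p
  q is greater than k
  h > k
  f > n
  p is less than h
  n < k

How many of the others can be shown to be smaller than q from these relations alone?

7

Directly below q: k, p, d, h.
One step further: e, n, f (7 so far).
Nothing else is reachable below q; 7 in all.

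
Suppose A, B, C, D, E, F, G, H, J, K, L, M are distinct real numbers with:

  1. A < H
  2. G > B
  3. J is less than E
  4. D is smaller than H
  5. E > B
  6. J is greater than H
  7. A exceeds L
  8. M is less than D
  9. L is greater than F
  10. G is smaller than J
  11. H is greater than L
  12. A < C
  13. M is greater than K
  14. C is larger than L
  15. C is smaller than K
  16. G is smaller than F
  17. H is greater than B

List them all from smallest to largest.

B < G < F < L < A < C < K < M < D < H < J < E

Nothing is placed below B, so it is least; from there B < G; G < F; F < L; L < A; A < C; C < K; K < M; M < D; D < H; H < J; J < E, each given directly.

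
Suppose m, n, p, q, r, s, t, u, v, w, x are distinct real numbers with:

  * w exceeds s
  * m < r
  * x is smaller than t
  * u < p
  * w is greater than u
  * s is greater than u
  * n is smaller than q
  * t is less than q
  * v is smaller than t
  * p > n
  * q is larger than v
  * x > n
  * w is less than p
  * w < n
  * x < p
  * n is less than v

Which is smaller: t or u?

u < s and s < w give u < w.
Then w < n extends the chain to n.
Then n < x extends the chain to x.
Then x < t extends the chain to t.
So u < t; u is the smaller of the two.

u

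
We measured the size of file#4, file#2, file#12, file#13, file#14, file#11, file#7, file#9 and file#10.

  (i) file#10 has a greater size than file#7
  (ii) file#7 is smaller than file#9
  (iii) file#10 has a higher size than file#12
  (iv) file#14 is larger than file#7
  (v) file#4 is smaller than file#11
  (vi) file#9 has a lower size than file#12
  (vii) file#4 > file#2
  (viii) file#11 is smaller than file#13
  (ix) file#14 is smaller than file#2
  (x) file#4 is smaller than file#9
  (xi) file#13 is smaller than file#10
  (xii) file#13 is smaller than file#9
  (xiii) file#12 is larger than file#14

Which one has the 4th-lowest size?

file#4

The consecutive relations fix a unique order: file#7 < file#14 < file#2 < file#4 < file#11 < file#13 < file#9 < file#12 < file#10.
Counting 4 from the smallest end gives file#4.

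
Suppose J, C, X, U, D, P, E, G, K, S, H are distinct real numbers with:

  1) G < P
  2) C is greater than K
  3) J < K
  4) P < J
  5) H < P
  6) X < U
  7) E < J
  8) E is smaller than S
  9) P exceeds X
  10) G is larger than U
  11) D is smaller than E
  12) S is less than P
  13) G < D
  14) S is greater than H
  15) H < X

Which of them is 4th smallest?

The consecutive relations fix a unique order: H < X < U < G < D < E < S < P < J < K < C.
Counting 4 from the smallest end gives G.

G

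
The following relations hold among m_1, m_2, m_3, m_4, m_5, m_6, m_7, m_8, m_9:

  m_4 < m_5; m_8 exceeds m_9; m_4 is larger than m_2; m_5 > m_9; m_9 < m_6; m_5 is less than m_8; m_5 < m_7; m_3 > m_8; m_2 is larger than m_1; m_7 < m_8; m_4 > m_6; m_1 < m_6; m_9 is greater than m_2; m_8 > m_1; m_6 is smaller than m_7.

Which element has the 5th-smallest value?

Chaining the given pairs: m_1 < m_2 < m_9 < m_6 < m_4 < m_5 < m_7 < m_8 < m_3.
Counting 5 from the smallest end gives m_4.

m_4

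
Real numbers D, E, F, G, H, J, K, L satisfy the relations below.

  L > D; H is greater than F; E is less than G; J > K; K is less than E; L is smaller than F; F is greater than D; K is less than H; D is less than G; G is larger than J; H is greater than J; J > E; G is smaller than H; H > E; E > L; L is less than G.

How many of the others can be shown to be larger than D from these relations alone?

The elements the relations force above D are L, E, J, F, G, H — no chain reaches any other.
That is 6.

6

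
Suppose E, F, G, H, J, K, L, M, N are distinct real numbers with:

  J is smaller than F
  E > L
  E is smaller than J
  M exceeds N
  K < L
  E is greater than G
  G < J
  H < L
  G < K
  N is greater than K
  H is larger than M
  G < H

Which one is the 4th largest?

L

Chaining the given pairs: G < K < N < M < H < L < E < J < F.
Counting 4 from the largest end gives L.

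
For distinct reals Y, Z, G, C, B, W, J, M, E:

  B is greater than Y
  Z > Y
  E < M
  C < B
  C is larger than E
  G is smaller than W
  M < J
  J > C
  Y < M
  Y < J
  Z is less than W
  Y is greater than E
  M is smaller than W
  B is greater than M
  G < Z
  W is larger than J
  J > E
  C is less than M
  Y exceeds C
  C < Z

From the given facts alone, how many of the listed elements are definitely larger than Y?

5

The elements the relations force above Y are M, B, J, Z, W — no chain reaches any other.
That is 5.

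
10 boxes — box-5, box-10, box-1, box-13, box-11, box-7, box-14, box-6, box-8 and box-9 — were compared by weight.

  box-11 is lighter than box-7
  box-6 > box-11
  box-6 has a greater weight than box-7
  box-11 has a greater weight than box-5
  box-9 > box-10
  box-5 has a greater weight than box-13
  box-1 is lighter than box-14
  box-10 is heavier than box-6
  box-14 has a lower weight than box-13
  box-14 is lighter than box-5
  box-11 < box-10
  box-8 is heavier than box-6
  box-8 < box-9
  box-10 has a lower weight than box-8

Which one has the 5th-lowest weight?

Piecing the relations together gives one ordering: box-1 < box-14 < box-13 < box-5 < box-11 < box-7 < box-6 < box-10 < box-8 < box-9.
The 5th smallest is box-11.

box-11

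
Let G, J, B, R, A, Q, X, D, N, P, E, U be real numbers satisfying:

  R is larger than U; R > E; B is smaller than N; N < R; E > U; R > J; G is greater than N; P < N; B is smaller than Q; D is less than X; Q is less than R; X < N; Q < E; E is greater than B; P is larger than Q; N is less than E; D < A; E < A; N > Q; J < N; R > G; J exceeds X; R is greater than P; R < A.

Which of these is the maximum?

D is not greatest since D < A; X is not greatest since X < J; B is not greatest since B < N; Q is not greatest since Q < P; P is not greatest since P < N; J is not greatest since J < N; U is not greatest since U < R; N is not greatest since N < R; G is not greatest since G < R; E is not greatest since E < A; R is not greatest since R < A.
Only A has nothing above it, so A is the maximum.

A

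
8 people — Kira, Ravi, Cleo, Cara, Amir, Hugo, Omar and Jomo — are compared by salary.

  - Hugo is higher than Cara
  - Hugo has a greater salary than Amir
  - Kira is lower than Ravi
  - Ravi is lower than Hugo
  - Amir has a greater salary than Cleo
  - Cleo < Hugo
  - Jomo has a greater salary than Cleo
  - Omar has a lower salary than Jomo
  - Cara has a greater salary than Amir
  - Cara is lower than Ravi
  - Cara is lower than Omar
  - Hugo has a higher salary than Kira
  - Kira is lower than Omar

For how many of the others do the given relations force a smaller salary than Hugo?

5

From Hugo the given relations immediately reach Cleo, Kira, Amir, Cara, Ravi.
Nothing else is reachable below Hugo; 5 in all.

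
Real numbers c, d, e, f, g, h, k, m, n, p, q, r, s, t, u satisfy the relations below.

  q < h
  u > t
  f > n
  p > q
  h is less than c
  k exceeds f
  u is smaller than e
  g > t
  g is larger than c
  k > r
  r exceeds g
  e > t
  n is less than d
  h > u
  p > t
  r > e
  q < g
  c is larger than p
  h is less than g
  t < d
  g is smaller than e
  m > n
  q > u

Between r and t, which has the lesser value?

Following the relations from t: t < u < q < p < c < g < e < r.
So t < r; t is the smaller of the two.

t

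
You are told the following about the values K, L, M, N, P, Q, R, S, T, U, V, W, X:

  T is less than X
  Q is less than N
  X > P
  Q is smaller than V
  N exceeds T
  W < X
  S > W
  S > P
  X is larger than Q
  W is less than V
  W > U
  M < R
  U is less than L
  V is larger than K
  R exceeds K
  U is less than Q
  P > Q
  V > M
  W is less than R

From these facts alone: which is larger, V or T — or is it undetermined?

Following every chain through T: above T we get N, X.
V is not reached, and no chain runs the other way from V to T.
So the given relations leave the order of T and V undetermined.

undetermined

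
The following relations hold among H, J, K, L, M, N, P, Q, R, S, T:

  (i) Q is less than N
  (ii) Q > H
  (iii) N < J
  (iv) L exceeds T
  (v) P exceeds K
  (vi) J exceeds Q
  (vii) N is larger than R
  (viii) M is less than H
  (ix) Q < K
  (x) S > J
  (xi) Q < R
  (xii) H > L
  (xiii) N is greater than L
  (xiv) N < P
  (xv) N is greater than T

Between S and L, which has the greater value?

Link the given pairs in sequence: L < H; H < Q; Q < R; R < N; N < J; J < S.
Chaining these gives L < H < Q < R < N < J < S.
So L < S; S is the larger of the two.

S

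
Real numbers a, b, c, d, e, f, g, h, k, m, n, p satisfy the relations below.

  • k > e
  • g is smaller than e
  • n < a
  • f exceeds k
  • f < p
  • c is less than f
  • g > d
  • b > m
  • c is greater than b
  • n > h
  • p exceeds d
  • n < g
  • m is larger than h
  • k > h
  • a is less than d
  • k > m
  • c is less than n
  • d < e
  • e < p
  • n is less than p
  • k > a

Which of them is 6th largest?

Piecing the relations together gives one ordering: h < m < b < c < n < a < d < g < e < k < f < p.
The 6th largest is d.

d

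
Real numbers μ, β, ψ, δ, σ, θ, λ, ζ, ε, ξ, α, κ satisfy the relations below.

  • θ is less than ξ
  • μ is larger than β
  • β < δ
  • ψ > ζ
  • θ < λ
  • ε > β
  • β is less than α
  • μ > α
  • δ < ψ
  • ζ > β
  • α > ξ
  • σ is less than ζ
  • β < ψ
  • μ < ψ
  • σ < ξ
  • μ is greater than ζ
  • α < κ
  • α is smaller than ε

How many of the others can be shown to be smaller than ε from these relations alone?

5

From ε the given relations immediately reach β, α.
From those, ξ — 3 in total.
From those, θ, σ — 5 in total.
No other element is forced below ε by the given relations, so the count is 5.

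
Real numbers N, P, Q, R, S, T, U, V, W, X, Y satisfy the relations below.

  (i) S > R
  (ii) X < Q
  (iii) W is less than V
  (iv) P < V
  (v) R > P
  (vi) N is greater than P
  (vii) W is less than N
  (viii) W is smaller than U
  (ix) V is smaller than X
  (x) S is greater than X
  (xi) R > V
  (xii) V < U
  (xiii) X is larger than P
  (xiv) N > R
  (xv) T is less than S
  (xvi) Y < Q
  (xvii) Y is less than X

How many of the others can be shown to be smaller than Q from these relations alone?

From Q the given relations immediately reach Y, X.
From those, P, V — 4 in total.
From those, W — 5 in total.
No other element is forced below Q by the given relations, so the count is 5.

5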